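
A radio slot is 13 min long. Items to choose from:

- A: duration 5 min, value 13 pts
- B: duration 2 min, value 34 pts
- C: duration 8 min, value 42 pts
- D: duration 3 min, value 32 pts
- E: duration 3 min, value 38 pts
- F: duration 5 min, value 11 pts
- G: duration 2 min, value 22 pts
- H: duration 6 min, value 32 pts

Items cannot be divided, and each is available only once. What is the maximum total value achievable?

126 pts

Check high-value combinations within 13 min:
- B+D+E+G: duration 2+3+3+2=10, value 34+32+38+22=126
- B+E+G+H: duration 2+3+2+6=13, value 34+38+22+32=126
- B+D+G+H: duration 2+3+2+6=13, value 34+32+22+32=120
Best: 126 pts.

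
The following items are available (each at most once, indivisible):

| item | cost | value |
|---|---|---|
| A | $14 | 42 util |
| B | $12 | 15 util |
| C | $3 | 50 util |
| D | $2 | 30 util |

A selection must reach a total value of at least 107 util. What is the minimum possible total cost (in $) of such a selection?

Subsets with value ≥ 107, sorted by total cost:
- A+C+D: cost 19, value 122
- A+B+C: cost 29, value 107
- A+B+C+D: cost 31, value 137
Minimum cost: 19 $.

19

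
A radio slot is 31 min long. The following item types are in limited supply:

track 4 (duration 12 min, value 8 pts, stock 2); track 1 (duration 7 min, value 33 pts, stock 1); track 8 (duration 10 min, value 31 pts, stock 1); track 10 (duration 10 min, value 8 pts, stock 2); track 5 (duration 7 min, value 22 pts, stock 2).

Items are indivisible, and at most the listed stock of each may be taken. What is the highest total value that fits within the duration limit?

Best selections within duration 31 and stock limits:
- 1×track 1 + 1×track 8 + 2×track 5: duration 31, value 108
- 1×track 1 + 1×track 8 + 1×track 5: duration 24, value 86
- 1×track 1 + 1×track 10 + 2×track 5: duration 31, value 85
Best: 108 pts.

108 pts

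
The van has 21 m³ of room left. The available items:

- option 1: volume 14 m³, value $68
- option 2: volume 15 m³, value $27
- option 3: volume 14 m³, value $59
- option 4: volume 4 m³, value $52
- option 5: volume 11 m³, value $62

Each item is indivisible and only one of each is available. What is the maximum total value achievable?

$120

Check high-value combinations within 21 m³:
- option 1+option 4: volume 14+4=18, value 68+52=120
- option 4+option 5: volume 4+11=15, value 52+62=114
- option 3+option 4: volume 14+4=18, value 59+52=111
- option 2+option 4: volume 15+4=19, value 27+52=79
Best: $120.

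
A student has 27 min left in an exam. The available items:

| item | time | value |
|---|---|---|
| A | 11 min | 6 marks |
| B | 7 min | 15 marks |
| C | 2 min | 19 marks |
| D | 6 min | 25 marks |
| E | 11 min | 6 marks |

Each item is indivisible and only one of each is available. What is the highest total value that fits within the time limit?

Check high-value combinations within 27 min:
- A+B+C+D: time 11+7+2+6=26, value 6+15+19+25=65
- B+C+D+E: time 7+2+6+11=26, value 15+19+25+6=65
- B+C+D: time 7+2+6=15, value 15+19+25=59
Best: 65 marks.

65 marks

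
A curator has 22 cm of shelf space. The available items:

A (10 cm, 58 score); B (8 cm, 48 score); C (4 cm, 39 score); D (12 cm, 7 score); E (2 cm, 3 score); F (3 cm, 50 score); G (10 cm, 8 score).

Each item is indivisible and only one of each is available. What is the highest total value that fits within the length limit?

156 score

Check high-value combinations within 22 cm:
- A+B+F: length 10+8+3=21, value 58+48+50=156
- A+C+E+F: length 10+4+2+3=19, value 58+39+3+50=150
- A+C+F: length 10+4+3=17, value 58+39+50=147
- A+B+C: length 10+8+4=22, value 58+48+39=145
- B+C+E+F: length 8+4+2+3=17, value 48+39+3+50=140
Best: 156 score.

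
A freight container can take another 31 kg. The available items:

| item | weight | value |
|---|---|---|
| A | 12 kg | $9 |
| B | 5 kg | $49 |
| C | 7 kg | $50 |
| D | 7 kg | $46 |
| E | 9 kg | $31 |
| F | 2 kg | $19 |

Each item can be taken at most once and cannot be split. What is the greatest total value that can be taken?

$195

This is a 0/1 knapsack; check combinations near the capacity.
- B+C+D+E+F: weight 5+7+7+9+2=30, value 49+50+46+31+19=195
- B+C+D+E: weight 5+7+7+9=28, value 49+50+46+31=176
- B+C+D+F: weight 5+7+7+2=21, value 49+50+46+19=164
- A+B+C+D: weight 12+5+7+7=31, value 9+49+50+46=154
- B+C+E+F: weight 5+7+9+2=23, value 49+50+31+19=149
Best: $195.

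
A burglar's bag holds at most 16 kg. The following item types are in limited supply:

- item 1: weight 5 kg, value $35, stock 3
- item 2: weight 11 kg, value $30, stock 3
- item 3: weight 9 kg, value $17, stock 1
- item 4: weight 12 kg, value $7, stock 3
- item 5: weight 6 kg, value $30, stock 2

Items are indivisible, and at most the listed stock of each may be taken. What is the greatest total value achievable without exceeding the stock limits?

$105

Best selections within weight 16 and stock limits:
- 3×item 1: weight 15, value 105
- 2×item 1 + 1×item 5: weight 16, value 100
Best: $105.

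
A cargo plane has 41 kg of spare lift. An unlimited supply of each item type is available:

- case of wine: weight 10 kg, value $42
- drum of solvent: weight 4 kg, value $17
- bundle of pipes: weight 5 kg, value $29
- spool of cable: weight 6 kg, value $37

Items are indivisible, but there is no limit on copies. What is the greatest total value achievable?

$251

Best value-per-unit is spool of cable at 37/6; filling with it alone gives 6×37 = 222.
Optimal mix: 1×bundle of pipes + 6×spool of cable → weight 41, value 251.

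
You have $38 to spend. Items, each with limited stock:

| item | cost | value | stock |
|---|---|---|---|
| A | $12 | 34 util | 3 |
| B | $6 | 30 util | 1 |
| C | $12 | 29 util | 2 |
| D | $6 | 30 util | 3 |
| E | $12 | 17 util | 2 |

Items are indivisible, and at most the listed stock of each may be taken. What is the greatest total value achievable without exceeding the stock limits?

Best selections within cost 38 and stock limits:
- 1×A + 1×B + 3×D: cost 36, value 154
- 1×B + 1×C + 3×D: cost 36, value 149
Best: 154 util.

154 util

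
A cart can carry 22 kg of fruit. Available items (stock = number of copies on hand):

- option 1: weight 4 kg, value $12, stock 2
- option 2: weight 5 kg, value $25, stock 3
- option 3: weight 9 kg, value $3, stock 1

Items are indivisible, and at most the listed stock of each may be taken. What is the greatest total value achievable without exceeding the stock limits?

$87

Top feasible selections:
- 1×option 1 + 3×option 2: weight 19, value 87
- 3×option 2: weight 15, value 75
Best: $87.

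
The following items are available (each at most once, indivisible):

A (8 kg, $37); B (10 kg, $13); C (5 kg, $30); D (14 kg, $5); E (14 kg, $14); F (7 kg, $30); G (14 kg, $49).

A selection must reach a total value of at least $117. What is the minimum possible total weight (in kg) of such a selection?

34

Subsets with value ≥ 117, sorted by total weight:
- A+C+F+G: weight 34, value 146
- B+C+F+G: weight 36, value 122
- A+B+C+G: weight 37, value 129
Minimum weight: 34 kg.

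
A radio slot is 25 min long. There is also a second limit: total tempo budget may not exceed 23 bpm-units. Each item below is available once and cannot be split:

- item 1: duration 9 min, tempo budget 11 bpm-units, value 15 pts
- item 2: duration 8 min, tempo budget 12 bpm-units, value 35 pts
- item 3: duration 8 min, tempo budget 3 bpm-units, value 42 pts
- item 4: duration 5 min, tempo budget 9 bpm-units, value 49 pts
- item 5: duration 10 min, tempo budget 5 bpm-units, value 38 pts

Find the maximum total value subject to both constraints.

129 pts

Feasible sets respecting both limits:
- item 3+item 4+item 5: duration 23, tempo budget 17, value 129
- item 1+item 3+item 4: duration 22, tempo budget 23, value 106
- item 3+item 4: duration 13, tempo budget 12, value 91
- item 4+item 5: duration 15, tempo budget 14, value 87
Best: 129 pts.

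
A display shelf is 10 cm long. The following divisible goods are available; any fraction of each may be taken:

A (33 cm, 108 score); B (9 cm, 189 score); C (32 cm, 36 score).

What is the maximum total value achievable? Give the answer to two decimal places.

Take in order of value per unit:
- B (189/9 per unit): all 9 → value 189, running total 189.00
- A (108/33 per unit): 1 of 33 → value 1×108/33 = 3.2727, running total 192.27
Total 192.27.

192.27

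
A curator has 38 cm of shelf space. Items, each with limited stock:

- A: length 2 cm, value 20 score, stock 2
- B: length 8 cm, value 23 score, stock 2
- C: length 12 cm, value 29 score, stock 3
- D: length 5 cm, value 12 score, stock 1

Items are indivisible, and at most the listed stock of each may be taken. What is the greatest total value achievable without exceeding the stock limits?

Top feasible selections:
- 2×A + 2×B + 1×C + 1×D: length 37, value 127
- 2×A + 1×B + 2×C: length 36, value 121
Best: 127 score.

127 score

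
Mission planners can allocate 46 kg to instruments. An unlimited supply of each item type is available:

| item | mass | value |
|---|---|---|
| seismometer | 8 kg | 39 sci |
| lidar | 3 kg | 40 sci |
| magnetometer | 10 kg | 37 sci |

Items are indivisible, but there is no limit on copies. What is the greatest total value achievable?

Best value-per-unit is lidar at 40/3, and filling with it alone uses mass 15×3=45. No mix of the others beats 15×40 = 600.

600 sci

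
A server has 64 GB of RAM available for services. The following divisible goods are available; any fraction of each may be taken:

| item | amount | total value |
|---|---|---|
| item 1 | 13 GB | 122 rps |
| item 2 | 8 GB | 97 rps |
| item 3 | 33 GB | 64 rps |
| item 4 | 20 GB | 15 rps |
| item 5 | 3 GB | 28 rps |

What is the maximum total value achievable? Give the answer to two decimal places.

Take in order of value per unit:
- item 2 (97/8 per unit): all 8 → value 97, running total 97.00
- item 1 (122/13 per unit): all 13 → value 122, running total 219.00
- item 5 (28/3 per unit): all 3 → value 28, running total 247.00
- item 3 (64/33 per unit): all 33 → value 64, running total 311.00
- item 4 (15/20 per unit): 7 of 20 → value 7×15/20 = 5.2500, running total 316.25
Total 316.25.

316.25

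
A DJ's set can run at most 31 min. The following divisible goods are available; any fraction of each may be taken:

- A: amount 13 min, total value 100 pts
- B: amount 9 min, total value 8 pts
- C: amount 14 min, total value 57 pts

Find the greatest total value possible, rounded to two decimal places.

Take in order of value per unit:
- A (100/13 per unit): all 13 → value 100, running total 100.00
- C (57/14 per unit): all 14 → value 57, running total 157.00
- B (8/9 per unit): 4 of 9 → value 4×8/9 = 3.5556, running total 160.56
Total 160.56.

160.56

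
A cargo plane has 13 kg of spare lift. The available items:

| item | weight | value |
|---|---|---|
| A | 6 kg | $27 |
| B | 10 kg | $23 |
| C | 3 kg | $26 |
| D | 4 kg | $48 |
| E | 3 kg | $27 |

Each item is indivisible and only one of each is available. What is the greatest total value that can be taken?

Check high-value combinations within 13 kg:
- A+D+E: weight 6+4+3=13, value 27+48+27=102
- C+D+E: weight 3+4+3=10, value 26+48+27=101
- A+C+D: weight 6+3+4=13, value 27+26+48=101
- A+C+E: weight 6+3+3=12, value 27+26+27=80
- D+E: weight 4+3=7, value 48+27=75
Best: $102.

$102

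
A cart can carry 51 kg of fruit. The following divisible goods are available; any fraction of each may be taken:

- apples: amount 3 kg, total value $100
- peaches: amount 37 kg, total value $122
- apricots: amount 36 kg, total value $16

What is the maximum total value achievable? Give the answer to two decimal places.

Take in order of value per unit:
- apples (100/3 per unit): all 3 → value 100, running total 100.00
- peaches (122/37 per unit): all 37 → value 122, running total 222.00
- apricots (16/36 per unit): 11 of 36 → value 11×16/36 = 4.8889, running total 226.89
Total 226.89.

226.89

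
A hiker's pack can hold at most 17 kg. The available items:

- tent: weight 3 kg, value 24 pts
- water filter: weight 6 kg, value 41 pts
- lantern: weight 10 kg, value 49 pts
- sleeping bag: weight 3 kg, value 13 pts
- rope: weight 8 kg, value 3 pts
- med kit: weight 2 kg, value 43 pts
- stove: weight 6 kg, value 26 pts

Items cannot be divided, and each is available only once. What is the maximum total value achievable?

This is a 0/1 knapsack; check combinations near the capacity.
- tent+water filter+med kit+stove: weight 3+6+2+6=17, value 24+41+43+26=134
- water filter+sleeping bag+med kit+stove: weight 6+3+2+6=17, value 41+13+43+26=123
- tent+water filter+sleeping bag+med kit: weight 3+6+3+2=14, value 24+41+13+43=121
- tent+lantern+med kit: weight 3+10+2=15, value 24+49+43=116
Best: 134 pts.

134 pts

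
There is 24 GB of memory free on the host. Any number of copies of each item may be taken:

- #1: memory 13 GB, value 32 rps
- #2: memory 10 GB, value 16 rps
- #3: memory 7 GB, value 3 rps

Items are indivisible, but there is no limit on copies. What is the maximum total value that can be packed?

48 rps

Best value-per-unit is #1 at 32/13; filling with it alone gives 1×32 = 32.
Optimal mix: 1×#1 + 1×#2 → memory 23, value 48.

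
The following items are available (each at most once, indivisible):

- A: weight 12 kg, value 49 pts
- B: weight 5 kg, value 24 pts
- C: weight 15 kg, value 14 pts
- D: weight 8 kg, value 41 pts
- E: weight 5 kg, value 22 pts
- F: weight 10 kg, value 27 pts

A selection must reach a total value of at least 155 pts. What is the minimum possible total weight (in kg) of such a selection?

Subsets with value ≥ 155, sorted by total weight:
- A+B+D+E+F: weight 40, value 163
- A+B+C+D+F: weight 50, value 155
Minimum weight: 40 kg.

40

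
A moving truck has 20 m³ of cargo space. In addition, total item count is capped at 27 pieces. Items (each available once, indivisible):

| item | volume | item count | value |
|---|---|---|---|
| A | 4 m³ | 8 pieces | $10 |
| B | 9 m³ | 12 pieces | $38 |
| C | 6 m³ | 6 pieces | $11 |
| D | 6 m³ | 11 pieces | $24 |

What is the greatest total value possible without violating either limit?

$62

Feasible sets respecting both limits:
- B+D: volume 15, item count 23, value 62
- A+B+C: volume 19, item count 26, value 59
- B+C: volume 15, item count 18, value 49
- A+B: volume 13, item count 20, value 48
Best: $62.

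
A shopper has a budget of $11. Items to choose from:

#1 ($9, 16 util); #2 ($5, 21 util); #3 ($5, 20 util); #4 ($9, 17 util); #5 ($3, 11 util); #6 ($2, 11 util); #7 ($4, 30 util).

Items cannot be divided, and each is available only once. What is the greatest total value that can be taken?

62 util

Check high-value combinations within $11:
- #2+#6+#7: cost 5+2+4=11, value 21+11+30=62
- #3+#6+#7: cost 5+2+4=11, value 20+11+30=61
- #5+#6+#7: cost 3+2+4=9, value 11+11+30=52
- #2+#7: cost 5+4=9, value 21+30=51
- #3+#7: cost 5+4=9, value 20+30=50
Best: 62 util.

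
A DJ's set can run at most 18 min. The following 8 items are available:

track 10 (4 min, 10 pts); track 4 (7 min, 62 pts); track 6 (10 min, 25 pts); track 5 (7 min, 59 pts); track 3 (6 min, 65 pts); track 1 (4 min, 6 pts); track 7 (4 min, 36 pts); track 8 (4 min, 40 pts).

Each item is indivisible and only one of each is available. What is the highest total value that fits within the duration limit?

167 pts

This is a 0/1 knapsack; check combinations near the capacity.
- track 4+track 3+track 8: duration 7+6+4=17, value 62+65+40=167
- track 5+track 3+track 8: duration 7+6+4=17, value 59+65+40=164
- track 4+track 3+track 7: duration 7+6+4=17, value 62+65+36=163
- track 4+track 5+track 8: duration 7+7+4=18, value 62+59+40=161
Best: 167 pts.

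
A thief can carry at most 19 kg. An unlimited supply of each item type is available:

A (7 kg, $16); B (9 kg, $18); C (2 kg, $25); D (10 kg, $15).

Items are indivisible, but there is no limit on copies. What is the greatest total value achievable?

Best value-per-unit is C at 25/2, and filling with it alone uses weight 9×2=18. No mix of the others beats 9×25 = 225.

$225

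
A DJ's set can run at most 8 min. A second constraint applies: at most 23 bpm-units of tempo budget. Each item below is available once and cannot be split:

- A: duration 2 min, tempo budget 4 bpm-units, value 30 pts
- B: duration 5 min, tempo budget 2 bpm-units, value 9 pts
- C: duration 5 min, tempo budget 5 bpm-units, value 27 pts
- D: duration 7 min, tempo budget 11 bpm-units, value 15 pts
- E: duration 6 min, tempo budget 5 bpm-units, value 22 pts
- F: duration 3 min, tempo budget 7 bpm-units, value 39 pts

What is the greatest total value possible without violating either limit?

69 pts

Feasible sets respecting both limits:
- A+F: duration 5, tempo budget 11, value 69
- C+F: duration 8, tempo budget 12, value 66
- A+C: duration 7, tempo budget 9, value 57
Best: 69 pts.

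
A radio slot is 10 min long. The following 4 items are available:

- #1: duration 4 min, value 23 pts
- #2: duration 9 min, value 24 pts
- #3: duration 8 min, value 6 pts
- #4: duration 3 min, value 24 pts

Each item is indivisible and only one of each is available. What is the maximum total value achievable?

47 pts

Check high-value combinations within 10 min:
- #1+#4: duration 4+3=7, value 23+24=47
- #4: duration 3, value 24
- #2: duration 9, value 24
- #1: duration 4, value 23
- #3: duration 8, value 6
Best: 47 pts.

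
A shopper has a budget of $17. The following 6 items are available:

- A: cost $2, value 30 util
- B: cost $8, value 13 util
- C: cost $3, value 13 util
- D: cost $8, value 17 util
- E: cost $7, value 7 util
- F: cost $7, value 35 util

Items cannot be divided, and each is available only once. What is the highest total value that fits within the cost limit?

This is a 0/1 knapsack; check combinations near the capacity.
- A+D+F: cost 2+8+7=17, value 30+17+35=82
- A+C+F: cost 2+3+7=12, value 30+13+35=78
- A+B+F: cost 2+8+7=17, value 30+13+35=78
- A+E+F: cost 2+7+7=16, value 30+7+35=72
- A+F: cost 2+7=9, value 30+35=65
Best: 82 util.

82 util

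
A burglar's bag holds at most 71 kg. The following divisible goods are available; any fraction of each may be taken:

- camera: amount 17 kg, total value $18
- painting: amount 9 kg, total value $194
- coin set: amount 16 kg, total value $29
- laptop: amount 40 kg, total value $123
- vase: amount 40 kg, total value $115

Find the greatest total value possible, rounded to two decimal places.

Take in order of value per unit:
- painting (194/9 per unit): all 9 → value 194, running total 194.00
- laptop (123/40 per unit): all 40 → value 123, running total 317.00
- vase (115/40 per unit): 22 of 40 → value 22×115/40 = 63.2500, running total 380.25
Total 380.25.

380.25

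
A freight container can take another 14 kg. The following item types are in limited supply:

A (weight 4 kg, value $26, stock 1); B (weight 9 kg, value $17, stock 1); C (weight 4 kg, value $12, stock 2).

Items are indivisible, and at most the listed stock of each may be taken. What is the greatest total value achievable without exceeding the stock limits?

Top feasible selections:
- 1×A + 2×C: weight 12, value 50
- 1×A + 1×B: weight 13, value 43
- 1×A + 1×C: weight 8, value 38
- 1×B + 1×C: weight 13, value 29
Best: $50.

$50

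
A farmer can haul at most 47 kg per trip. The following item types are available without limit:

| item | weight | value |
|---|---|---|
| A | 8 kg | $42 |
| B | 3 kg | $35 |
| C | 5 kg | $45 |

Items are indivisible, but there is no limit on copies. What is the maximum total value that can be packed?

$535

Best value-per-unit is B at 35/3; filling with it alone gives 15×35 = 525.
Optimal mix: 14×B + 1×C → weight 47, value 535.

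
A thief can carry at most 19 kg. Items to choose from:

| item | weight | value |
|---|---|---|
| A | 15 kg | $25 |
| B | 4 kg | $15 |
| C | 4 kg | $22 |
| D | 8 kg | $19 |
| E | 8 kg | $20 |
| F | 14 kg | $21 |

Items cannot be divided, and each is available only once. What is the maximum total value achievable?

$57

Check high-value combinations within 19 kg:
- B+C+E: weight 4+4+8=16, value 15+22+20=57
- B+C+D: weight 4+4+8=16, value 15+22+19=56
- A+C: weight 15+4=19, value 25+22=47
Best: $57.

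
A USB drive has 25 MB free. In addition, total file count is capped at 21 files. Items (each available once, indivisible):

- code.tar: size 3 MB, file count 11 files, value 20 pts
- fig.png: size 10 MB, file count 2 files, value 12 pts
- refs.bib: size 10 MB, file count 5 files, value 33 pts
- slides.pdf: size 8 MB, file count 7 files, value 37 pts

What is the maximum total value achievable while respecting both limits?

70 pts

Feasible sets respecting both limits:
- refs.bib+slides.pdf: size 18, file count 12, value 70
- code.tar+fig.png+slides.pdf: size 21, file count 20, value 69
- code.tar+fig.png+refs.bib: size 23, file count 18, value 65
Best: 70 pts.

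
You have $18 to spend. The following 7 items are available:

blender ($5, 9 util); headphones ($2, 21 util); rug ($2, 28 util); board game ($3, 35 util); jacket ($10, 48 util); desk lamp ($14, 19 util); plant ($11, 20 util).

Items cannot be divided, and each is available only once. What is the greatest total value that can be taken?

132 util

Check high-value combinations within $18:
- headphones+rug+board game+jacket: cost 2+2+3+10=17, value 21+28+35+48=132
- rug+board game+jacket: cost 2+3+10=15, value 28+35+48=111
- headphones+board game+jacket: cost 2+3+10=15, value 21+35+48=104
Best: 132 util.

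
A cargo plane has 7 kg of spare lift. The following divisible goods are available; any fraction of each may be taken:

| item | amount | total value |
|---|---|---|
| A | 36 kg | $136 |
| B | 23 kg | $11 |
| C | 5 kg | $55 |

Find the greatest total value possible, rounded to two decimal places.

62.56

Take in order of value per unit:
- C (55/5 per unit): all 5 → value 55, running total 55.00
- A (136/36 per unit): 2 of 36 → value 2×136/36 = 7.5556, running total 62.56
Total 62.56.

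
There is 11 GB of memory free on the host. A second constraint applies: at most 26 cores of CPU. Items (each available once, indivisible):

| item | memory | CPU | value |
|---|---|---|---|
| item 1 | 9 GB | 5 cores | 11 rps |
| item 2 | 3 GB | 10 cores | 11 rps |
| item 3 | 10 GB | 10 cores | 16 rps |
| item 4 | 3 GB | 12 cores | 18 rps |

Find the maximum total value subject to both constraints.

29 rps

Feasible sets respecting both limits:
- item 2+item 4: memory 6, CPU 22, value 29
- item 4: memory 3, CPU 12, value 18
- item 3: memory 10, CPU 10, value 16
- item 1: memory 9, CPU 5, value 11
Best: 29 rps.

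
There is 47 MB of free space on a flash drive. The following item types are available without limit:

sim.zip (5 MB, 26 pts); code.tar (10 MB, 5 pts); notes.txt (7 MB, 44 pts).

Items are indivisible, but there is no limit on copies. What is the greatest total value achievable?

290 pts

Best value-per-unit is notes.txt at 44/7; filling with it alone gives 6×44 = 264.
Optimal mix: 1×sim.zip + 6×notes.txt → size 47, value 290.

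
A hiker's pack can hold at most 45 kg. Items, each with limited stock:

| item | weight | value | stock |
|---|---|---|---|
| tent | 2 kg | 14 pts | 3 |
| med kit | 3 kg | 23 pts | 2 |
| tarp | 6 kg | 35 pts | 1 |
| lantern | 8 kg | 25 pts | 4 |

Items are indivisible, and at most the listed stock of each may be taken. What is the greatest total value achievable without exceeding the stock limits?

198 pts

Top feasible selections:
- 3×tent + 2×med kit + 1×tarp + 3×lantern: weight 42, value 198
- 3×tent + 2×med kit + 4×lantern: weight 44, value 188
- 2×tent + 1×med kit + 1×tarp + 4×lantern: weight 45, value 186
- 2×tent + 2×med kit + 1×tarp + 3×lantern: weight 40, value 184
Best: 198 pts.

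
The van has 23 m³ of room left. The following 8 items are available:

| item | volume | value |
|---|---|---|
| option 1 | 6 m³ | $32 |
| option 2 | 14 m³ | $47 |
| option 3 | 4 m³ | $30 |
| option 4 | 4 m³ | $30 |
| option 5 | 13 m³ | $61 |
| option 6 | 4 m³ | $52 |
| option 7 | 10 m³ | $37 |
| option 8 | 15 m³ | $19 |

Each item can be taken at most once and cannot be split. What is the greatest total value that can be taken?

$149

Check high-value combinations within 23 m³:
- option 3+option 4+option 6+option 7: volume 4+4+4+10=22, value 30+30+52+37=149
- option 1+option 5+option 6: volume 6+13+4=23, value 32+61+52=145
- option 1+option 3+option 4+option 6: volume 6+4+4+4=18, value 32+30+30+52=144
- option 3+option 5+option 6: volume 4+13+4=21, value 30+61+52=143
Best: $149.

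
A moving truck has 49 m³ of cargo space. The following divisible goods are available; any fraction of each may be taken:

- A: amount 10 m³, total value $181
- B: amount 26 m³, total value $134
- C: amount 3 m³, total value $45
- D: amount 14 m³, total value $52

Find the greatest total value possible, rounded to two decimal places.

Take in order of value per unit:
- A (181/10 per unit): all 10 → value 181, running total 181.00
- C (45/3 per unit): all 3 → value 45, running total 226.00
- B (134/26 per unit): all 26 → value 134, running total 360.00
- D (52/14 per unit): 10 of 14 → value 10×52/14 = 37.1429, running total 397.14
Total 397.14.

397.14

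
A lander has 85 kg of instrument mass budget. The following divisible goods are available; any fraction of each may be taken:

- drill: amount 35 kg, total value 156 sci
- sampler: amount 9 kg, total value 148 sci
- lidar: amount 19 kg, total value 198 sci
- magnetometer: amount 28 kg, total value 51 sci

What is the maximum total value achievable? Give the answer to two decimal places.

Take in order of value per unit:
- sampler (148/9 per unit): all 9 → value 148, running total 148.00
- lidar (198/19 per unit): all 19 → value 198, running total 346.00
- drill (156/35 per unit): all 35 → value 156, running total 502.00
- magnetometer (51/28 per unit): 22 of 28 → value 22×51/28 = 40.0714, running total 542.07
Total 542.07.

542.07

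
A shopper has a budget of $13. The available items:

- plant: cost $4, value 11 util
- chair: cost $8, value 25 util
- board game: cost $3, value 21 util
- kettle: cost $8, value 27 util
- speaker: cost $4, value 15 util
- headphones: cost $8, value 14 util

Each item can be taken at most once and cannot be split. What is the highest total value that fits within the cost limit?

48 util

This is a 0/1 knapsack; check combinations near the capacity.
- board game+kettle: cost 3+8=11, value 21+27=48
- plant+board game+speaker: cost 4+3+4=11, value 11+21+15=47
- chair+board game: cost 8+3=11, value 25+21=46
- kettle+speaker: cost 8+4=12, value 27+15=42
Best: 48 util.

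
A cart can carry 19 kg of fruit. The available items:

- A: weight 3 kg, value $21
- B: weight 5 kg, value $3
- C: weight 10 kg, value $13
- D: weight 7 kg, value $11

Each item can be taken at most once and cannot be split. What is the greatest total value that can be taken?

This is a 0/1 knapsack; check combinations near the capacity.
- A+B+C: weight 3+5+10=18, value 21+3+13=37
- A+B+D: weight 3+5+7=15, value 21+3+11=35
- A+C: weight 3+10=13, value 21+13=34
Best: $37.

$37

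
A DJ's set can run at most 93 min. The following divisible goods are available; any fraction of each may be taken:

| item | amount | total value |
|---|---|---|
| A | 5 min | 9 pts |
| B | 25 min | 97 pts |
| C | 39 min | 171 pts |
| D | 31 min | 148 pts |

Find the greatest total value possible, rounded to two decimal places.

Take in order of value per unit:
- D (148/31 per unit): all 31 → value 148, running total 148.00
- C (171/39 per unit): all 39 → value 171, running total 319.00
- B (97/25 per unit): 23 of 25 → value 23×97/25 = 89.2400, running total 408.24
Total 408.24.

408.24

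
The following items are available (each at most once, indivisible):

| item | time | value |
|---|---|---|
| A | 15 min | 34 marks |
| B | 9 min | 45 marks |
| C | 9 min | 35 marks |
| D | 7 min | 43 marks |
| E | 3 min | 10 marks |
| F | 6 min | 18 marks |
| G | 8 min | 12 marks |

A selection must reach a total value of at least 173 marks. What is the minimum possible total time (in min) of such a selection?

Subsets with value ≥ 173, sorted by total time:
- A+B+C+D+F: time 46, value 175
- A+B+C+D+E+F: time 49, value 185
- A+B+C+D+E+G: time 51, value 179
Minimum time: 46 min.

46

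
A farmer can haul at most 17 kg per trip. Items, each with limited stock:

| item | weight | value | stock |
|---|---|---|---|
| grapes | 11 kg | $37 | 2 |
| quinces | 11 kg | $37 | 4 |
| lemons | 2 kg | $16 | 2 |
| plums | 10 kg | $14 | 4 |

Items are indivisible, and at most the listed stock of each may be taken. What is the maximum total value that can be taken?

$69

Best selections within weight 17 and stock limits:
- 1×quinces + 2×lemons: weight 15, value 69
- 1×grapes + 2×lemons: weight 15, value 69
- 1×quinces + 1×lemons: weight 13, value 53
- 1×grapes + 1×lemons: weight 13, value 53
Best: $69.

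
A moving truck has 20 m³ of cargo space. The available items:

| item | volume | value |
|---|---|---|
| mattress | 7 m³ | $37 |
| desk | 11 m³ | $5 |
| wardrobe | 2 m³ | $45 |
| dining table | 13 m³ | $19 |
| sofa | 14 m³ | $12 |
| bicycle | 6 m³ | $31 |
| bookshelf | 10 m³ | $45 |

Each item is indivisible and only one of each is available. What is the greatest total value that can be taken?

$127

Check high-value combinations within 20 m³:
- mattress+wardrobe+bookshelf: volume 7+2+10=19, value 37+45+45=127
- wardrobe+bicycle+bookshelf: volume 2+6+10=18, value 45+31+45=121
- mattress+wardrobe+bicycle: volume 7+2+6=15, value 37+45+31=113
- wardrobe+bookshelf: volume 2+10=12, value 45+45=90
Best: $127.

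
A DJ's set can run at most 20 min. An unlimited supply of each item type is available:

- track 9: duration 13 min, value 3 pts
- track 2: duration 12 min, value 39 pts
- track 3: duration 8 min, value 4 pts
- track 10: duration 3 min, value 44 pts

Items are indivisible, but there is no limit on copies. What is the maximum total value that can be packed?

264 pts

Best value-per-unit is track 10 at 44/3, and filling with it alone uses duration 6×3=18. No mix of the others beats 6×44 = 264.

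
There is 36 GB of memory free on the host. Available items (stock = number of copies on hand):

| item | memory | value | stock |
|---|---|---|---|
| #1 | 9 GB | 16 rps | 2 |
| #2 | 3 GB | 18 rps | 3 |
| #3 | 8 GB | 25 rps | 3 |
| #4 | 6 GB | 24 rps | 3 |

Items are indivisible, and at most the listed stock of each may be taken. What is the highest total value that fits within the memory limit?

Best selections within memory 36 and stock limits:
- 3×#2 + 1×#3 + 3×#4: memory 35, value 151
- 1×#1 + 3×#2 + 3×#4: memory 36, value 142
Best: 151 rps.

151 rps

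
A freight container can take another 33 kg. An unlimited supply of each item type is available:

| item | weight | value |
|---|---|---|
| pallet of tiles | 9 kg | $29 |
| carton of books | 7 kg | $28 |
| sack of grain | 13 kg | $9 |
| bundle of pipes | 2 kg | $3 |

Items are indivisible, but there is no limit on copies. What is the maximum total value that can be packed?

Best value-per-unit is carton of books at 28/7; filling with it alone gives 4×28 = 112.
Optimal mix: 4×carton of books + 2×bundle of pipes → weight 32, value 118.

$118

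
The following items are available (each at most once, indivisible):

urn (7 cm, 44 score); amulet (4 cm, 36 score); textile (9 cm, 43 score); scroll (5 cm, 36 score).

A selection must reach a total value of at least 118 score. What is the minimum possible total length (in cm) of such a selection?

Subsets with value ≥ 118, sorted by total length:
- urn+amulet+textile: length 20, value 123
- urn+textile+scroll: length 21, value 123
- urn+amulet+textile+scroll: length 25, value 159
Minimum length: 20 cm.

20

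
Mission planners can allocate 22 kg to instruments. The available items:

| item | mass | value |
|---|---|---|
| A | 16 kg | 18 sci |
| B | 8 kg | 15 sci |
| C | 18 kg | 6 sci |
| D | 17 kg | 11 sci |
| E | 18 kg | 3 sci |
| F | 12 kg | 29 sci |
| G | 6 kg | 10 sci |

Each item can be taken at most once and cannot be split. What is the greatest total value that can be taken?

44 sci

This is a 0/1 knapsack; check combinations near the capacity.
- B+F: mass 8+12=20, value 15+29=44
- F+G: mass 12+6=18, value 29+10=39
- F: mass 12, value 29
Best: 44 sci.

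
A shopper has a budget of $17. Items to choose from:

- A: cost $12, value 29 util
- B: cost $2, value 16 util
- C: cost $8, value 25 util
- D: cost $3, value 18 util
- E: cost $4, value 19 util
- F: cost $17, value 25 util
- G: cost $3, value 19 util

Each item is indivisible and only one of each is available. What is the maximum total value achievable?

Check high-value combinations within $17:
- B+C+E+G: cost 2+8+4+3=17, value 16+25+19+19=79
- B+C+D+G: cost 2+8+3+3=16, value 16+25+18+19=78
- B+C+D+E: cost 2+8+3+4=17, value 16+25+18+19=78
- B+D+E+G: cost 2+3+4+3=12, value 16+18+19+19=72
Best: 79 util.

79 util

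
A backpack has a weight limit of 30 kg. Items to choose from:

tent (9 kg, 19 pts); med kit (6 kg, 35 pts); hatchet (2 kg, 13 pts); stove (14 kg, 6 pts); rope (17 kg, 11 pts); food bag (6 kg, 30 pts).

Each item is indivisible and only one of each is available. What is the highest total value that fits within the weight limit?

97 pts

Check high-value combinations within 30 kg:
- tent+med kit+hatchet+food bag: weight 9+6+2+6=23, value 19+35+13+30=97
- tent+med kit+food bag: weight 9+6+6=21, value 19+35+30=84
- med kit+hatchet+stove+food bag: weight 6+2+14+6=28, value 35+13+6+30=84
- med kit+hatchet+food bag: weight 6+2+6=14, value 35+13+30=78
- med kit+rope+food bag: weight 6+17+6=29, value 35+11+30=76
Best: 97 pts.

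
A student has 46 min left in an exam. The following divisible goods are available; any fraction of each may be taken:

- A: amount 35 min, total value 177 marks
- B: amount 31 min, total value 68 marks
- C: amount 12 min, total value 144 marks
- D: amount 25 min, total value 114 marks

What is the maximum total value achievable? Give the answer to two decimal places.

315.94

Take in order of value per unit:
- C (144/12 per unit): all 12 → value 144, running total 144.00
- A (177/35 per unit): 34 of 35 → value 34×177/35 = 171.9429, running total 315.94
Total 315.94.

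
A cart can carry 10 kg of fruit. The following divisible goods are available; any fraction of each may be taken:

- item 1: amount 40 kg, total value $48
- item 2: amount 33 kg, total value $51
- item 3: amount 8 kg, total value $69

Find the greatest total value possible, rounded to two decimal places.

Take in order of value per unit:
- item 3 (69/8 per unit): all 8 → value 69, running total 69.00
- item 2 (51/33 per unit): 2 of 33 → value 2×51/33 = 3.0909, running total 72.09
Total 72.09.

72.09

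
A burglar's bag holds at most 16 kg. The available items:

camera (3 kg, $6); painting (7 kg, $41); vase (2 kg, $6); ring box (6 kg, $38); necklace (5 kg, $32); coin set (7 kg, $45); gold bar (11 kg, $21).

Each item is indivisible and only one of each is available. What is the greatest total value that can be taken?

Check high-value combinations within 16 kg:
- painting+vase+coin set: weight 7+2+7=16, value 41+6+45=92
- vase+ring box+coin set: weight 2+6+7=15, value 6+38+45=89
- camera+ring box+coin set: weight 3+6+7=16, value 6+38+45=89
- painting+coin set: weight 7+7=14, value 41+45=86
Best: $92.

$92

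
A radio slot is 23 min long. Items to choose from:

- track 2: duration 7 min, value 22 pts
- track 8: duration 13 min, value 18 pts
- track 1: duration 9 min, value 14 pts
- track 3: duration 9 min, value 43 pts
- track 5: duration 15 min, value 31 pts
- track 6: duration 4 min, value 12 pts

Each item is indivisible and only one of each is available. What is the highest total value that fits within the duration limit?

Check high-value combinations within 23 min:
- track 2+track 3+track 6: duration 7+9+4=20, value 22+43+12=77
- track 1+track 3+track 6: duration 9+9+4=22, value 14+43+12=69
- track 2+track 3: duration 7+9=16, value 22+43=65
- track 8+track 3: duration 13+9=22, value 18+43=61
- track 1+track 3: duration 9+9=18, value 14+43=57
Best: 77 pts.

77 pts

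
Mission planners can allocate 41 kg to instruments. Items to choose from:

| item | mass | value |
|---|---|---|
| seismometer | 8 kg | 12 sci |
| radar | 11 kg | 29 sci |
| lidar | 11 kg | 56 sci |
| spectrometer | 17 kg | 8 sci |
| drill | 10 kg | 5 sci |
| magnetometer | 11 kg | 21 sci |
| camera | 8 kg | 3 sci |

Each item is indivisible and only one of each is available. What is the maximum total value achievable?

Check high-value combinations within 41 kg:
- seismometer+radar+lidar+magnetometer: mass 8+11+11+11=41, value 12+29+56+21=118
- radar+lidar+magnetometer+camera: mass 11+11+11+8=41, value 29+56+21+3=109
- radar+lidar+magnetometer: mass 11+11+11=33, value 29+56+21=106
Best: 118 sci.

118 sci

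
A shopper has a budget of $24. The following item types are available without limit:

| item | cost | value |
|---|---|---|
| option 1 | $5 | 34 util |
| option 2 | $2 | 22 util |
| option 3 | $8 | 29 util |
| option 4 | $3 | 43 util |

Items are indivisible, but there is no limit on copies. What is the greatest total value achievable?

344 util

Best value-per-unit is option 4 at 43/3, and filling with it alone uses cost 8×3=24. No mix of the others beats 8×43 = 344.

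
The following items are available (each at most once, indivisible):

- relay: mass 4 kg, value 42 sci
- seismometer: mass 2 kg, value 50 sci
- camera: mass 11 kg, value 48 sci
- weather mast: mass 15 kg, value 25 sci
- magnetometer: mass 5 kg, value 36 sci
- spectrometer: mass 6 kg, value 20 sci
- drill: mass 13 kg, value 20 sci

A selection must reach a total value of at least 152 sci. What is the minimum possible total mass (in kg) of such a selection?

22

Subsets with value ≥ 152, sorted by total mass:
- relay+seismometer+camera+magnetometer: mass 22, value 176
- relay+seismometer+camera+spectrometer: mass 23, value 160
Minimum mass: 22 kg.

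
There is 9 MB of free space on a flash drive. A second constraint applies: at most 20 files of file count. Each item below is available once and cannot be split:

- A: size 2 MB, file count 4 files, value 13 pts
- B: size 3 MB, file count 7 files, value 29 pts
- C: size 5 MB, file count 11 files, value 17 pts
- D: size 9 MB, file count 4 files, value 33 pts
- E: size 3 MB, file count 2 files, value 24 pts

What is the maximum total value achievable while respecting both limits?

Feasible sets respecting both limits:
- A+B+E: size 8, file count 13, value 66
- B+E: size 6, file count 9, value 53
- B+C: size 8, file count 18, value 46
Best: 66 pts.

66 pts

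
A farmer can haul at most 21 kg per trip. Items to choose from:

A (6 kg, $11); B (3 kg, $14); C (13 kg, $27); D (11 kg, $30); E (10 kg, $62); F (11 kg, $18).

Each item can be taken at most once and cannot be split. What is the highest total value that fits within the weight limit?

$92

Check high-value combinations within 21 kg:
- D+E: weight 11+10=21, value 30+62=92
- A+B+E: weight 6+3+10=19, value 11+14+62=87
- E+F: weight 10+11=21, value 62+18=80
- B+E: weight 3+10=13, value 14+62=76
- A+E: weight 6+10=16, value 11+62=73
Best: $92.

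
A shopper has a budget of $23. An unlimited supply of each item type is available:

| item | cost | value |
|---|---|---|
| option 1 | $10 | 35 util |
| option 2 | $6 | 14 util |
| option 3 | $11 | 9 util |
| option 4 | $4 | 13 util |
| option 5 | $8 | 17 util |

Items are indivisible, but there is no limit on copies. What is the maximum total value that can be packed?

Best value-per-unit is option 1 at 35/10; filling with it alone gives 2×35 = 70.
Optimal mix: 1×option 1 + 3×option 4 → cost 22, value 74.

74 util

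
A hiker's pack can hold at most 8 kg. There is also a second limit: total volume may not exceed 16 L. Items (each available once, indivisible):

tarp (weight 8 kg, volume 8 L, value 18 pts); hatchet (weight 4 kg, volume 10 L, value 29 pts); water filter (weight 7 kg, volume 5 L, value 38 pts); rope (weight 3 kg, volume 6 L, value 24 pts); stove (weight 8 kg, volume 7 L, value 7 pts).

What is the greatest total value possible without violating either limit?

53 pts

Feasible sets respecting both limits:
- hatchet+rope: weight 7, volume 16, value 53
- water filter: weight 7, volume 5, value 38
- hatchet: weight 4, volume 10, value 29
- rope: weight 3, volume 6, value 24
Best: 53 pts.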